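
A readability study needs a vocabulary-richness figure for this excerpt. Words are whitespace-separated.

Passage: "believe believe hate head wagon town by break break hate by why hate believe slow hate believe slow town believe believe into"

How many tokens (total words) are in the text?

22

Tokens: believe, believe, hate, head, wagon, town, by, break, break, hate, by, why, hate, believe, slow, hate, believe, slow, town, believe, believe, into
N = 22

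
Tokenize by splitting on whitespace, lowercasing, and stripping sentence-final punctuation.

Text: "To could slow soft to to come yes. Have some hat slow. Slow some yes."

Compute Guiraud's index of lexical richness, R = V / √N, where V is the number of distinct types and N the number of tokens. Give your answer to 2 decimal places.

2.32

N = 15, V = 9.
√N = 3.872983
R = 9 / 3.872983 = 2.32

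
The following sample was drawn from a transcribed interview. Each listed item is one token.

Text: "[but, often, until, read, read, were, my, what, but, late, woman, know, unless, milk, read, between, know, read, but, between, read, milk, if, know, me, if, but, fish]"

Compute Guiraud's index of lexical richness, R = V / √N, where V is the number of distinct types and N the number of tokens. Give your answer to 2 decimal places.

N = 28, V = 16.
√N = 5.291503
R = 16 / 5.291503 = 3.02

3.02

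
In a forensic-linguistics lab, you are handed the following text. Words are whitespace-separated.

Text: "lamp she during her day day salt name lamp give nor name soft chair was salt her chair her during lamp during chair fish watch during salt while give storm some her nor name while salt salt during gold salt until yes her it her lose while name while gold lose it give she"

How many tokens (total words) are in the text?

54

Tokens: lamp, she, during, her, day, day, salt, name, lamp, give, nor, name, soft, chair, was, salt, her, chair, her, during, lamp, during, chair, fish, watch, during, salt, while, give, storm, some, her, nor, name, while, salt, salt, during, gold, salt, until, yes, her, it, her, lose, while, name, while, gold, lose, it, give, she
N = 54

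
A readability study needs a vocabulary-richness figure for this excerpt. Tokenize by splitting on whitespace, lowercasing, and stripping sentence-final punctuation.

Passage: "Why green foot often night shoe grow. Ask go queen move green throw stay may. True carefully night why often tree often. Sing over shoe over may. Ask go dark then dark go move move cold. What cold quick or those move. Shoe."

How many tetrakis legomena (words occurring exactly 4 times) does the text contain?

Frequencies: move:4, often:3, shoe:3, go:3, why:2, green:2, night:2, ask:2, may:2, over:2, dark:2, cold:2, foot:1, grow:1, queen:1, throw:1, stay:1, true:1, carefully:1, tree:1, … (6 more, each freq 1)
Words with frequency 4: move

1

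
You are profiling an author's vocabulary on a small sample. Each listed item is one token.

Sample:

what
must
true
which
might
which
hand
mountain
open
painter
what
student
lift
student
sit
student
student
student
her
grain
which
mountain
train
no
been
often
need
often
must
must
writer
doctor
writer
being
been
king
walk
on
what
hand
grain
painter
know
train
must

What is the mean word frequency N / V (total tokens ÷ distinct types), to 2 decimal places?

1.73

N = 45 tokens, V = 26 types.
Mean frequency = N / V = 45 / 26 = 1.73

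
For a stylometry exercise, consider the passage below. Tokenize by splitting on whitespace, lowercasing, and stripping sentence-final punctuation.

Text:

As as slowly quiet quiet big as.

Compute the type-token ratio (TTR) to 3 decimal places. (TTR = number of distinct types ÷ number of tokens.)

N = 7 tokens, V = 4 types.
TTR = V / N = 4 / 7 = 0.571

0.571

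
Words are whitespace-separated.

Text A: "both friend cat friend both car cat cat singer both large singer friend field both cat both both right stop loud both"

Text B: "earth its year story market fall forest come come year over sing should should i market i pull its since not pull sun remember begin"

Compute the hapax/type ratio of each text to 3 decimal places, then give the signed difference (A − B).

-0.011

A: hapax=6, V=10, ratio=0.600
B: hapax=11, V=18, ratio=0.611
Difference = 0.600 − 0.611 = -0.011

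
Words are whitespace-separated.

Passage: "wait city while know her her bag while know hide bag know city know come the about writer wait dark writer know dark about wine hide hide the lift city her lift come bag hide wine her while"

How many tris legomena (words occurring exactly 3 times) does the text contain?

3

Frequencies: know:5, her:4, hide:4, city:3, while:3, bag:3, wait:2, come:2, the:2, about:2, writer:2, dark:2, wine:2, lift:2
Words with frequency 3: bag, city, while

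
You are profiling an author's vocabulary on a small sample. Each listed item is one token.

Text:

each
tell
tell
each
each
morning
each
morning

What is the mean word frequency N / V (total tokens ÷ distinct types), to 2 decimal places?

2.67

N = 8 tokens, V = 3 types.
Mean frequency = N / V = 8 / 3 = 2.67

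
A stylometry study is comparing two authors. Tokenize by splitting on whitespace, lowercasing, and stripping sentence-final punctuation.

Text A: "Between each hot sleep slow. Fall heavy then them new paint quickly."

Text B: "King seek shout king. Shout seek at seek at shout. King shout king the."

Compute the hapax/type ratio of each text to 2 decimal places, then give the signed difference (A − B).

A: hapax=12, V=12, ratio=1.00
B: hapax=1, V=5, ratio=0.20
Difference = 1.00 − 0.20 = 0.80

0.80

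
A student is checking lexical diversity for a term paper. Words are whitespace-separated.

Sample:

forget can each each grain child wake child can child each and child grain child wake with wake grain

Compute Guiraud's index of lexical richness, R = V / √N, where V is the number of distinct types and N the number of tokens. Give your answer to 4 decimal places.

1.8353

N = 19, V = 8.
√N = 4.358899
R = 8 / 4.358899 = 1.8353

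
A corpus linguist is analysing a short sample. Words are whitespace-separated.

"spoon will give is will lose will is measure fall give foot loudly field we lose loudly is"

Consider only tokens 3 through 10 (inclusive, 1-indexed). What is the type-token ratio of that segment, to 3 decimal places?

0.750

Segment tokens 3–10: give, is, will, lose, will, is, measure, fall
Segment N = 8, segment V = 6.
TTR = 6 / 8 = 0.750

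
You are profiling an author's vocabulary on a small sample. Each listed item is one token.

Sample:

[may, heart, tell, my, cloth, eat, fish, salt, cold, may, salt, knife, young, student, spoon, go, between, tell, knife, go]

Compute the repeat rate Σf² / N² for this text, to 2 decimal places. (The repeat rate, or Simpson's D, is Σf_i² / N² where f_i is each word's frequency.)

0.08

Frequencies: may:2, tell:2, salt:2, knife:2, go:2, heart:1, my:1, cloth:1, eat:1, fish:1, cold:1, young:1, student:1, spoon:1, between:1
Σf² = 30; N² = 400
Repeat rate = 30 / 400 = 0.08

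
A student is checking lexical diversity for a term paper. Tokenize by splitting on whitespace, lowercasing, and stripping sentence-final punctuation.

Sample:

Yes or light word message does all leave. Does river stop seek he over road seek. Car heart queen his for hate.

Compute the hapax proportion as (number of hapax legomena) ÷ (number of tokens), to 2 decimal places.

Frequencies: does:2, seek:2, yes:1, or:1, light:1, word:1, message:1, all:1, leave:1, river:1, stop:1, he:1, over:1, road:1, car:1, heart:1, queen:1, his:1, for:1, hate:1
Hapax count = 18; token count = 22.
Ratio = 18 / 22 = 0.82

0.82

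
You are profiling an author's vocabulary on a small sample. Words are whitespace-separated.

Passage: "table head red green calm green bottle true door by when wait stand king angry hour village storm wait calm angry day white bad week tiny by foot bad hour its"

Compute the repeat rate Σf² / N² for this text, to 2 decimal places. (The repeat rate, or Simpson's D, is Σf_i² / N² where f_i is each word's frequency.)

Frequencies: green:2, calm:2, by:2, wait:2, angry:2, hour:2, bad:2, table:1, head:1, red:1, bottle:1, true:1, door:1, when:1, stand:1, king:1, village:1, storm:1, day:1, white:1, … (4 more, each freq 1)
Σf² = 45; N² = 961
Repeat rate = 45 / 961 = 0.05

0.05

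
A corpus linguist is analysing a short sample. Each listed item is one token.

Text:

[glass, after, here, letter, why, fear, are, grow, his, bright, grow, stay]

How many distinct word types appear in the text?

11

Distinct types: {after, are, bright, fear, glass, grow, here, his, letter, stay, why}
V = 11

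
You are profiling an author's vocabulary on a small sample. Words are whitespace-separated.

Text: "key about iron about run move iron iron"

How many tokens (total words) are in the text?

Tokens: key, about, iron, about, run, move, iron, iron
N = 8

8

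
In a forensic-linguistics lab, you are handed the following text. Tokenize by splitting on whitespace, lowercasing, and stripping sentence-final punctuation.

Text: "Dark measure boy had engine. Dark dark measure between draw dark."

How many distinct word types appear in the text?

Distinct types: {between, boy, dark, draw, engine, had, measure}
V = 7

7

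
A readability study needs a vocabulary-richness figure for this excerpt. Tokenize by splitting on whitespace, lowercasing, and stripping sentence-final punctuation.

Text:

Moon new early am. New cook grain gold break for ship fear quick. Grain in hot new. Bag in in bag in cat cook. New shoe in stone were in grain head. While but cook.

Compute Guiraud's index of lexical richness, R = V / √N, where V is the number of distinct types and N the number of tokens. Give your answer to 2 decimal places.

N = 35, V = 22.
√N = 5.916080
R = 22 / 5.916080 = 3.72

3.72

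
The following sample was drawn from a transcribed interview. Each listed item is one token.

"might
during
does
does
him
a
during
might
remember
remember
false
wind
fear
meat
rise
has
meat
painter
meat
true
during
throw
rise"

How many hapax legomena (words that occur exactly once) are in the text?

Frequencies: during:3, meat:3, might:2, does:2, remember:2, rise:2, him:1, a:1, false:1, wind:1, fear:1, has:1, painter:1, true:1, throw:1
Hapax (freq=1): a, false, fear, has, him, painter, throw, true, wind

9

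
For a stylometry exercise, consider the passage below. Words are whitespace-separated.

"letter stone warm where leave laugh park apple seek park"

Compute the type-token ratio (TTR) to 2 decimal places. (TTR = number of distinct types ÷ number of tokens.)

N = 10 tokens, V = 9 types.
TTR = V / N = 9 / 10 = 0.90

0.90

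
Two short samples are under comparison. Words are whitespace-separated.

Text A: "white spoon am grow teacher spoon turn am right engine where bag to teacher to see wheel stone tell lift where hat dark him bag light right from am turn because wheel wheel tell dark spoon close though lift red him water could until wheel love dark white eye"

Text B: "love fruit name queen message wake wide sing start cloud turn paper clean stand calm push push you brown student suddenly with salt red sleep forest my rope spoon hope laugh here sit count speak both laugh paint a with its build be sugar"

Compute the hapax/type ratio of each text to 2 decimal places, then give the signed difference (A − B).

A: hapax=16, V=30, ratio=0.53
B: hapax=38, V=41, ratio=0.93
Difference = 0.53 − 0.93 = -0.40

-0.40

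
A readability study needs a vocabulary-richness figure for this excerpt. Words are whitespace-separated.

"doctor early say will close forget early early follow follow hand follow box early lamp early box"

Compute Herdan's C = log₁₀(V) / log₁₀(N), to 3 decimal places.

N = 17, V = 10.
log₁₀(V) = 1.000000, log₁₀(N) = 1.230449
C = 1.000000 / 1.230449 = 0.813

0.813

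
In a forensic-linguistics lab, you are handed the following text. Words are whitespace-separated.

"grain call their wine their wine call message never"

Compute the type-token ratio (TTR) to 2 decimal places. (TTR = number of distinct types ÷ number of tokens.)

N = 9 tokens, V = 6 types.
TTR = V / N = 6 / 9 = 0.67

0.67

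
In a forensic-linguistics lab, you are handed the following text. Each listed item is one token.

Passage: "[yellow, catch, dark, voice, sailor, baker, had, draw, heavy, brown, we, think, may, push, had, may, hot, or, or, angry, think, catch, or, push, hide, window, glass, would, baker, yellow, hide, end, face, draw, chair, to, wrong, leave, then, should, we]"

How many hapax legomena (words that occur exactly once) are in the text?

18

Frequencies: or:3, yellow:2, catch:2, baker:2, had:2, draw:2, we:2, think:2, may:2, push:2, hide:2, dark:1, voice:1, sailor:1, heavy:1, brown:1, hot:1, angry:1, window:1, glass:1, … (9 more, each freq 1)
Hapax (freq=1): angry, brown, chair, dark, end, face, glass, heavy, hot, leave, sailor, should, then, to, voice, window, would, wrong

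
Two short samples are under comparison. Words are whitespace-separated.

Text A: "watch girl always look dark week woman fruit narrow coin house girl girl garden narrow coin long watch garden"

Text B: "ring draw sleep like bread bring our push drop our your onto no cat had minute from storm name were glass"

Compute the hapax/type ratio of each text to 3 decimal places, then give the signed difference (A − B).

-0.335

A: hapax=8, V=13, ratio=0.615
B: hapax=19, V=20, ratio=0.950
Difference = 0.615 − 0.950 = -0.335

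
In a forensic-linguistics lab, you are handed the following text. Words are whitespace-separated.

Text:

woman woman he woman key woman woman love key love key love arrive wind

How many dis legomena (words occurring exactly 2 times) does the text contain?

0

Frequencies: woman:5, key:3, love:3, he:1, arrive:1, wind:1
Words with frequency 2: (none)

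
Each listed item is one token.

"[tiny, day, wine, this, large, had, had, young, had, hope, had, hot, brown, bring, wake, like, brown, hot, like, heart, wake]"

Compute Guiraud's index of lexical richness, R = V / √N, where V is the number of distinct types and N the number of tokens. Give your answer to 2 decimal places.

3.06

N = 21, V = 14.
√N = 4.582576
R = 14 / 4.582576 = 3.06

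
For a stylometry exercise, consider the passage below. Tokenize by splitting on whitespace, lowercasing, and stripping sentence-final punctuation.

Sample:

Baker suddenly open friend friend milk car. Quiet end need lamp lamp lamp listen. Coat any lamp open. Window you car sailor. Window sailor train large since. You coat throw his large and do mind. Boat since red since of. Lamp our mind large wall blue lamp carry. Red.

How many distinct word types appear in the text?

Distinct types: {and, any, baker, blue, boat, car, carry, coat, do, end, friend, his, lamp, large, listen, milk, mind, need, of, open, our, quiet, red, sailor, since, suddenly, throw, train, wall, window, you}
V = 31

31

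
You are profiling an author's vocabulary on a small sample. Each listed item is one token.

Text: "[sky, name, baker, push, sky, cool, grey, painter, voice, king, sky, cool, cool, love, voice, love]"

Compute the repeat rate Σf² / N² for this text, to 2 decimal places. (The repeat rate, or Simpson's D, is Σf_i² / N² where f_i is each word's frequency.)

Frequencies: sky:3, cool:3, voice:2, love:2, name:1, baker:1, push:1, grey:1, painter:1, king:1
Σf² = 32; N² = 256
Repeat rate = 32 / 256 = 0.13

0.13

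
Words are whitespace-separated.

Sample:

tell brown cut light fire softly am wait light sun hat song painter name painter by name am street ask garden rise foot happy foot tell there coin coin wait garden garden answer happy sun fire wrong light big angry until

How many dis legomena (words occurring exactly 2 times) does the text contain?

10

Frequencies: light:3, garden:3, tell:2, fire:2, am:2, wait:2, sun:2, painter:2, name:2, foot:2, happy:2, coin:2, brown:1, cut:1, softly:1, hat:1, song:1, by:1, street:1, ask:1, … (7 more, each freq 1)
Words with frequency 2: am, coin, fire, foot, happy, name, painter, sun, tell, wait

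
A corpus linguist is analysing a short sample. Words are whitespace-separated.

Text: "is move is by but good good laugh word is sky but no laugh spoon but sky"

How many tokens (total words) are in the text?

17

Tokens: is, move, is, by, but, good, good, laugh, word, is, sky, but, no, laugh, spoon, but, sky
N = 17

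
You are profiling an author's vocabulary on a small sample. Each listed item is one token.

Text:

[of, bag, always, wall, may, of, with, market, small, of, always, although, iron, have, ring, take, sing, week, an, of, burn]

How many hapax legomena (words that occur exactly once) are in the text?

Frequencies: of:4, always:2, bag:1, wall:1, may:1, with:1, market:1, small:1, although:1, iron:1, have:1, ring:1, take:1, sing:1, week:1, an:1, burn:1
Hapax (freq=1): although, an, bag, burn, have, iron, market, may, ring, sing, small, take, wall, week, with

15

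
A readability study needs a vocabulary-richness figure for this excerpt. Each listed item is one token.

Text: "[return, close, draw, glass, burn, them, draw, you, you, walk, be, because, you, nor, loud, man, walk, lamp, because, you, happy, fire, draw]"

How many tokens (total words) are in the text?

23

Tokens: return, close, draw, glass, burn, them, draw, you, you, walk, be, because, you, nor, loud, man, walk, lamp, because, you, happy, fire, draw
N = 23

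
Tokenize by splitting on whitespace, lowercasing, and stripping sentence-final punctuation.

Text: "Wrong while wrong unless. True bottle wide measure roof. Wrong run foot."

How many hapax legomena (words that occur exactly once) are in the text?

9

Frequencies: wrong:3, while:1, unless:1, true:1, bottle:1, wide:1, measure:1, roof:1, run:1, foot:1
Hapax (freq=1): bottle, foot, measure, roof, run, true, unless, while, wide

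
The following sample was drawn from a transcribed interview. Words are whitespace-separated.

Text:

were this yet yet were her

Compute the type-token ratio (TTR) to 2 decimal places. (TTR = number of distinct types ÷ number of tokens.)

0.67

N = 6 tokens, V = 4 types.
TTR = V / N = 4 / 6 = 0.67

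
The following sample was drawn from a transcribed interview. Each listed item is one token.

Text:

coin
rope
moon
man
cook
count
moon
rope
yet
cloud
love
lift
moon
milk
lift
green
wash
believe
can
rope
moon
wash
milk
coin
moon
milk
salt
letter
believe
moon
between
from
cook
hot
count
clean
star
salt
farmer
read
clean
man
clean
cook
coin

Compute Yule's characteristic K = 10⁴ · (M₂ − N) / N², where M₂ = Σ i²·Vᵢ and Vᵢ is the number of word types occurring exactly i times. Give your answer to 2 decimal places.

Frequencies: moon:6, coin:3, rope:3, cook:3, milk:3, clean:3, man:2, count:2, lift:2, wash:2, believe:2, salt:2, yet:1, cloud:1, love:1, green:1, can:1, letter:1, between:1, from:1, … (4 more, each freq 1)
N = 45. Frequency spectrum: V_1=12, V_2=6, V_3=5, V_6=1
M₂ = 1²·12 + 2²·6 + 3²·5 + 6²·1 = 117
K = 10000 × (117 − 45) / 45² = 355.56

355.56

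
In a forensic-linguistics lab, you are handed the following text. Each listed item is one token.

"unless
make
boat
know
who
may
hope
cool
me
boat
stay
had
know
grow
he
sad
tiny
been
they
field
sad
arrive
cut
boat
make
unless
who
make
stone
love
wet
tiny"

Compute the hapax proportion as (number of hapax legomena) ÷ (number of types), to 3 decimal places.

Frequencies: make:3, boat:3, unless:2, know:2, who:2, sad:2, tiny:2, may:1, hope:1, cool:1, me:1, stay:1, had:1, grow:1, he:1, been:1, they:1, field:1, arrive:1, cut:1, … (3 more, each freq 1)
Hapax count = 16; type count = 23.
Ratio = 16 / 23 = 0.696

0.696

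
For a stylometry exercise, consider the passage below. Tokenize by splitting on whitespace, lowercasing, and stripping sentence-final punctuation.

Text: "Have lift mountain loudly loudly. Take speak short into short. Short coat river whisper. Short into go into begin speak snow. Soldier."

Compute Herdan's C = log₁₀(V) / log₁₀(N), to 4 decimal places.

0.8761

N = 22, V = 15.
log₁₀(V) = 1.176091, log₁₀(N) = 1.342423
C = 1.176091 / 1.342423 = 0.8761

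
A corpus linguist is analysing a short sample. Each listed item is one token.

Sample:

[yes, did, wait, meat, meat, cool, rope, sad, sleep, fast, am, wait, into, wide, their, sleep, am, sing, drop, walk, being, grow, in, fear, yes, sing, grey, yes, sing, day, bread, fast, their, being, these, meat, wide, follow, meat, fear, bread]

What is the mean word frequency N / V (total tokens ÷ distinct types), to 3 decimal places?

1.640

N = 41 tokens, V = 25 types.
Mean frequency = N / V = 41 / 25 = 1.640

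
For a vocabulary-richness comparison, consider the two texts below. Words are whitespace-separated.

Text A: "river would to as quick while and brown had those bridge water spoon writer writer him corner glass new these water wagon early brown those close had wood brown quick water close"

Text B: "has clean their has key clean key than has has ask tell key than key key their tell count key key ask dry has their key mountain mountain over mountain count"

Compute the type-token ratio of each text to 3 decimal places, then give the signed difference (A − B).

0.364

TTR(A) = 23/32 = 0.719
TTR(B) = 11/31 = 0.355
Difference = 0.719 − 0.355 = 0.364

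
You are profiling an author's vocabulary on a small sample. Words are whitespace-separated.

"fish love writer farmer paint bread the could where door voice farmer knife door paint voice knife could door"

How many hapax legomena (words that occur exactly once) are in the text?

Frequencies: door:3, farmer:2, paint:2, could:2, voice:2, knife:2, fish:1, love:1, writer:1, bread:1, the:1, where:1
Hapax (freq=1): bread, fish, love, the, where, writer

6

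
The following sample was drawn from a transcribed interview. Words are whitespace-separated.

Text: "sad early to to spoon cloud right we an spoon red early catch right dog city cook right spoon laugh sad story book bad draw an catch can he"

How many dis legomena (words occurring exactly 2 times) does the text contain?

Frequencies: spoon:3, right:3, sad:2, early:2, to:2, an:2, catch:2, cloud:1, we:1, red:1, dog:1, city:1, cook:1, laugh:1, story:1, book:1, bad:1, draw:1, can:1, he:1
Words with frequency 2: an, catch, early, sad, to

5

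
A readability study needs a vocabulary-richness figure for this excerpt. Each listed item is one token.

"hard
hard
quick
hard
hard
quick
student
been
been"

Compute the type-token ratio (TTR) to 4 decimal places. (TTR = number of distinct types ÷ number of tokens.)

N = 9 tokens, V = 4 types.
TTR = V / N = 4 / 9 = 0.4444

0.4444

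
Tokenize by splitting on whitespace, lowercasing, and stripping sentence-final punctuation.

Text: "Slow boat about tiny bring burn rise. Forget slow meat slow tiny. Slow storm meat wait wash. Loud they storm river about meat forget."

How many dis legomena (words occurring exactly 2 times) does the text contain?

Frequencies: slow:4, meat:3, about:2, tiny:2, forget:2, storm:2, boat:1, bring:1, burn:1, rise:1, wait:1, wash:1, loud:1, they:1, river:1
Words with frequency 2: about, forget, storm, tiny

4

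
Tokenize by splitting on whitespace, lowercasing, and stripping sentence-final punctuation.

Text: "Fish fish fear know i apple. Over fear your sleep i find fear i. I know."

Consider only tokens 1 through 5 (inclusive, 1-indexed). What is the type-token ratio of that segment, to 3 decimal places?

0.800

Segment tokens 1–5: fish, fish, fear, know, i
Segment N = 5, segment V = 4.
TTR = 4 / 5 = 0.800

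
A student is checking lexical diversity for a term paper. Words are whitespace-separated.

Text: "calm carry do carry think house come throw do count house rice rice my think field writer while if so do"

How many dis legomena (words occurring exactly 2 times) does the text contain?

4

Frequencies: do:3, carry:2, think:2, house:2, rice:2, calm:1, come:1, throw:1, count:1, my:1, field:1, writer:1, while:1, if:1, so:1
Words with frequency 2: carry, house, rice, think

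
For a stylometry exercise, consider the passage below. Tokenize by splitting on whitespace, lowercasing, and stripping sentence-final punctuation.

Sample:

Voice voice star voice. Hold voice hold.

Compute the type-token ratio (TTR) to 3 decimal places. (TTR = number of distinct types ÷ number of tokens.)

N = 7 tokens, V = 3 types.
TTR = V / N = 3 / 7 = 0.429

0.429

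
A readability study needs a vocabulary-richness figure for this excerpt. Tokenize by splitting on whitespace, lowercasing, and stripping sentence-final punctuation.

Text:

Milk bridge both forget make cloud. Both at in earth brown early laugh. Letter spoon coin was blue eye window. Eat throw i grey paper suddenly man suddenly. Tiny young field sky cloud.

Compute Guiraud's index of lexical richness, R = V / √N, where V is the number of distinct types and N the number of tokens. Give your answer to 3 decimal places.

N = 33, V = 30.
√N = 5.744563
R = 30 / 5.744563 = 5.222

5.222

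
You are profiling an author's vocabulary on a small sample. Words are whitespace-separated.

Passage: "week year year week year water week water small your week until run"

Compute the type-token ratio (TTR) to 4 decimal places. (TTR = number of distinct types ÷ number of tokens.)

0.5385

N = 13 tokens, V = 7 types.
TTR = V / N = 7 / 13 = 0.5385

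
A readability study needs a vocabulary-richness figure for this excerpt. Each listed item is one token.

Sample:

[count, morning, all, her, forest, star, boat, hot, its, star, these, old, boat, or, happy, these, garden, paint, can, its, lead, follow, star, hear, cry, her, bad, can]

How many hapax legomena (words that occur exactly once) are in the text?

Frequencies: star:3, her:2, boat:2, its:2, these:2, can:2, count:1, morning:1, all:1, forest:1, hot:1, old:1, or:1, happy:1, garden:1, paint:1, lead:1, follow:1, hear:1, cry:1, … (1 more, each freq 1)
Hapax (freq=1): all, bad, count, cry, follow, forest, garden, happy, hear, hot, lead, morning, old, or, paint

15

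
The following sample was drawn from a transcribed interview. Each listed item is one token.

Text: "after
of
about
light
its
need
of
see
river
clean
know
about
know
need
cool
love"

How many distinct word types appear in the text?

Distinct types: {about, after, clean, cool, its, know, light, love, need, of, river, see}
V = 12

12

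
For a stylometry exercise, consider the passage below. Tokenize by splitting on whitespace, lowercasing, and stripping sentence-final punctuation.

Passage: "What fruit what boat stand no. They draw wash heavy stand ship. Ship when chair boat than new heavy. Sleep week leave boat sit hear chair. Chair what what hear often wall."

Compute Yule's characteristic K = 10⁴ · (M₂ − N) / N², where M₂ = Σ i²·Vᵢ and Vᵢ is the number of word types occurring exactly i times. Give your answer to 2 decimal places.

Frequencies: what:4, boat:3, chair:3, stand:2, heavy:2, ship:2, hear:2, fruit:1, no:1, they:1, draw:1, wash:1, when:1, than:1, new:1, sleep:1, week:1, leave:1, sit:1, often:1, … (1 more, each freq 1)
N = 32. Frequency spectrum: V_1=14, V_2=4, V_3=2, V_4=1
M₂ = 1²·14 + 2²·4 + 3²·2 + 4²·1 = 64
K = 10000 × (64 − 32) / 32² = 312.50

312.50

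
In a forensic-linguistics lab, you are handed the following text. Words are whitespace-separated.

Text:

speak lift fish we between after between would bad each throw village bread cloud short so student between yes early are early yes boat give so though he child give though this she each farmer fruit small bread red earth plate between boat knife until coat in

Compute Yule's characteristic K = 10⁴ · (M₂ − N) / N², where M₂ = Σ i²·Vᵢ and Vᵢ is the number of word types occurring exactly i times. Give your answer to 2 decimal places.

Frequencies: between:4, each:2, bread:2, so:2, yes:2, early:2, boat:2, give:2, though:2, speak:1, lift:1, fish:1, we:1, after:1, would:1, bad:1, throw:1, village:1, cloud:1, short:1, … (16 more, each freq 1)
N = 47. Frequency spectrum: V_1=27, V_2=8, V_4=1
M₂ = 1²·27 + 2²·8 + 4²·1 = 75
K = 10000 × (75 − 47) / 47² = 126.75

126.75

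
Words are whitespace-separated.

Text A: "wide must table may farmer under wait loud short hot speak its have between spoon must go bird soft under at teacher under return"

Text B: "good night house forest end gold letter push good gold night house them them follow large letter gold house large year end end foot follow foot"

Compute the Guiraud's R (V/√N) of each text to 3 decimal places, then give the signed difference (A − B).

1.737

A: V=21, N=24, R=4.287
B: V=13, N=26, R=2.550
Difference = 4.287 − 2.550 = 1.737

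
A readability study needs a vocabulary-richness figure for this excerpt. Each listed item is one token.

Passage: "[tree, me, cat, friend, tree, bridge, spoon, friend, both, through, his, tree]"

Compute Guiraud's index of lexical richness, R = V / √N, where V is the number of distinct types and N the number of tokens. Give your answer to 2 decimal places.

N = 12, V = 9.
√N = 3.464102
R = 9 / 3.464102 = 2.60

2.60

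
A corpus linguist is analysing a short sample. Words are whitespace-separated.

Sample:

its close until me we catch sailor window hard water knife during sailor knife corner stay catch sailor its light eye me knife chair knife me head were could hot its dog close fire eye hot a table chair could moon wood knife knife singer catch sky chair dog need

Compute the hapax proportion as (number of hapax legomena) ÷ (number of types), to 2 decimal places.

0.63

Frequencies: knife:6, its:3, me:3, catch:3, sailor:3, chair:3, close:2, eye:2, could:2, hot:2, dog:2, until:1, we:1, window:1, hard:1, water:1, during:1, corner:1, stay:1, light:1, … (10 more, each freq 1)
Hapax count = 19; type count = 30.
Ratio = 19 / 30 = 0.63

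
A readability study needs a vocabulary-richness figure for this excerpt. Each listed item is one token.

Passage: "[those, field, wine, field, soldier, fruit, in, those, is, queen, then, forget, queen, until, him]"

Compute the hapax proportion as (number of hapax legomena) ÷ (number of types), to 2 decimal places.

Frequencies: those:2, field:2, queen:2, wine:1, soldier:1, fruit:1, in:1, is:1, then:1, forget:1, until:1, him:1
Hapax count = 9; type count = 12.
Ratio = 9 / 12 = 0.75

0.75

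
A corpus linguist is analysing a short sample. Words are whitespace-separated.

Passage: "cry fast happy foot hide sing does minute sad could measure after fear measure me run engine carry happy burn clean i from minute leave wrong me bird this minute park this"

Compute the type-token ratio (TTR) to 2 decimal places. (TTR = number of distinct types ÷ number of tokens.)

0.81

N = 32 tokens, V = 26 types.
TTR = V / N = 26 / 32 = 0.81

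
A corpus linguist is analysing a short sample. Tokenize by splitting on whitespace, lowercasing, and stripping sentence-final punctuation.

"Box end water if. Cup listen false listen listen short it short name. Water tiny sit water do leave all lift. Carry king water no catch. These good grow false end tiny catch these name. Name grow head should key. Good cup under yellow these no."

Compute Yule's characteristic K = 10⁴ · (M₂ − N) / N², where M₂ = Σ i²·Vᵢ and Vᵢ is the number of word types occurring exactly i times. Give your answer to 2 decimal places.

Frequencies: water:4, listen:3, name:3, these:3, end:2, cup:2, false:2, short:2, tiny:2, no:2, catch:2, good:2, grow:2, box:1, if:1, it:1, sit:1, do:1, leave:1, all:1, … (8 more, each freq 1)
N = 46. Frequency spectrum: V_1=15, V_2=9, V_3=3, V_4=1
M₂ = 1²·15 + 2²·9 + 3²·3 + 4²·1 = 94
K = 10000 × (94 − 46) / 46² = 226.84

226.84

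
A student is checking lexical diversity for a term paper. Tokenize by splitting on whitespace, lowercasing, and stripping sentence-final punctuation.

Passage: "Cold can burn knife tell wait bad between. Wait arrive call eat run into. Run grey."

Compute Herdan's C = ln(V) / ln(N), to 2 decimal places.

N = 16, V = 14.
ln(V) = 2.639057, ln(N) = 2.772589
C = 2.639057 / 2.772589 = 0.95

0.95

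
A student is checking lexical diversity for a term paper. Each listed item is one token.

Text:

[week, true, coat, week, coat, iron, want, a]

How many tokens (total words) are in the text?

8

Tokens: week, true, coat, week, coat, iron, want, a
N = 8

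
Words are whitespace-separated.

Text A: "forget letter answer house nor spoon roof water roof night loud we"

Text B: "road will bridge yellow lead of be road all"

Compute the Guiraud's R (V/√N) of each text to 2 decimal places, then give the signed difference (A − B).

0.51

A: V=11, N=12, R=3.18
B: V=8, N=9, R=2.67
Difference = 3.18 − 2.67 = 0.51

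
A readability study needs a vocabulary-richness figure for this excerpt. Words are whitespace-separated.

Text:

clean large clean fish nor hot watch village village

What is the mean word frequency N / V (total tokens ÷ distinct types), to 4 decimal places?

1.2857

N = 9 tokens, V = 7 types.
Mean frequency = N / V = 9 / 7 = 1.2857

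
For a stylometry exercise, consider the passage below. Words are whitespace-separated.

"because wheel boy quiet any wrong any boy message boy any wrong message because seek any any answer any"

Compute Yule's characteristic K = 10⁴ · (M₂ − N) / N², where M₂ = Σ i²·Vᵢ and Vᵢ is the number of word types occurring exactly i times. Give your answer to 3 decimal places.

Frequencies: any:6, boy:3, because:2, wrong:2, message:2, wheel:1, quiet:1, seek:1, answer:1
N = 19. Frequency spectrum: V_1=4, V_2=3, V_3=1, V_6=1
M₂ = 1²·4 + 2²·3 + 3²·1 + 6²·1 = 61
K = 10000 × (61 − 19) / 19² = 1163.435

1163.435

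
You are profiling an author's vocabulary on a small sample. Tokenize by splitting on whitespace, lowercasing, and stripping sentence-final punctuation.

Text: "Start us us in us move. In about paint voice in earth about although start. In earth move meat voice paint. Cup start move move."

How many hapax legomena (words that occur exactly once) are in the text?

3

Frequencies: in:4, move:4, start:3, us:3, about:2, paint:2, voice:2, earth:2, although:1, meat:1, cup:1
Hapax (freq=1): although, cup, meat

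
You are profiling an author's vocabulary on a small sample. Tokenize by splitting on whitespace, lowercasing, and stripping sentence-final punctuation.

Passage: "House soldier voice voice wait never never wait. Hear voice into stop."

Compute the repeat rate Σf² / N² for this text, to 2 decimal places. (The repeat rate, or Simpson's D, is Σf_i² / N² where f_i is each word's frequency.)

Frequencies: voice:3, wait:2, never:2, house:1, soldier:1, hear:1, into:1, stop:1
Σf² = 22; N² = 144
Repeat rate = 22 / 144 = 0.15

0.15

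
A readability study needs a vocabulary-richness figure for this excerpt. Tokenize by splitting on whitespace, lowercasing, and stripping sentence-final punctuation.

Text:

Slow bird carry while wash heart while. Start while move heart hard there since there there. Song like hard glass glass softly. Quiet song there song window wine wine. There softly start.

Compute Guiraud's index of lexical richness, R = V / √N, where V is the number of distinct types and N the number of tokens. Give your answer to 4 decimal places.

3.1820

N = 32, V = 18.
√N = 5.656854
R = 18 / 5.656854 = 3.1820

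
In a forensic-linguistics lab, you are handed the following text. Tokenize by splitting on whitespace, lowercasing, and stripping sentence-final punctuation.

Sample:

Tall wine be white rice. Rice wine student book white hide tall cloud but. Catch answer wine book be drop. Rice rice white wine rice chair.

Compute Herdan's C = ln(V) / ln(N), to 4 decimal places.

0.8100

N = 26, V = 14.
ln(V) = 2.639057, ln(N) = 3.258097
C = 2.639057 / 3.258097 = 0.8100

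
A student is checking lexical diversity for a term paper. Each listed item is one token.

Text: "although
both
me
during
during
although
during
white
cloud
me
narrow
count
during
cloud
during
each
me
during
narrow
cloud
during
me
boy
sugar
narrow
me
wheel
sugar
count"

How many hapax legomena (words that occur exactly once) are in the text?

5

Frequencies: during:7, me:5, cloud:3, narrow:3, although:2, count:2, sugar:2, both:1, white:1, each:1, boy:1, wheel:1
Hapax (freq=1): both, boy, each, wheel, white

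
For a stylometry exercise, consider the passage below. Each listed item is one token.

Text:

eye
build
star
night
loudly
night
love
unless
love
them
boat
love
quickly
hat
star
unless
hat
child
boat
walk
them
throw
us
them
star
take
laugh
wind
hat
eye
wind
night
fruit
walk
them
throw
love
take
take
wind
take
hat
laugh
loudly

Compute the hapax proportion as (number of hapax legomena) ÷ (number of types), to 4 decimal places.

0.2632

Frequencies: love:4, them:4, hat:4, take:4, star:3, night:3, wind:3, eye:2, loudly:2, unless:2, boat:2, walk:2, throw:2, laugh:2, build:1, quickly:1, child:1, us:1, fruit:1
Hapax count = 5; type count = 19.
Ratio = 5 / 19 = 0.2632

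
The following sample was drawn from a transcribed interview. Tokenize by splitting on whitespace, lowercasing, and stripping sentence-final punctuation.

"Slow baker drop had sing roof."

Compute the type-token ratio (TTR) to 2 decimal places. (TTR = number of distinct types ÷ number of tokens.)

N = 6 tokens, V = 6 types.
TTR = V / N = 6 / 6 = 1.00

1.00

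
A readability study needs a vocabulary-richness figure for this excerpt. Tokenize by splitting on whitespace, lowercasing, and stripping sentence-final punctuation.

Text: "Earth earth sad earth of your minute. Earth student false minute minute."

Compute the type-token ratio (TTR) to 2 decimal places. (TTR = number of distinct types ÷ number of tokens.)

0.58

N = 12 tokens, V = 7 types.
TTR = V / N = 7 / 12 = 0.58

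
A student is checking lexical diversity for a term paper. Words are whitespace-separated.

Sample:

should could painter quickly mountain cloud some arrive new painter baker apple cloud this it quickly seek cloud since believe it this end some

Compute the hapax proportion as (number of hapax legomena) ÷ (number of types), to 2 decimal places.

0.65

Frequencies: cloud:3, painter:2, quickly:2, some:2, this:2, it:2, should:1, could:1, mountain:1, arrive:1, new:1, baker:1, apple:1, seek:1, since:1, believe:1, end:1
Hapax count = 11; type count = 17.
Ratio = 11 / 17 = 0.65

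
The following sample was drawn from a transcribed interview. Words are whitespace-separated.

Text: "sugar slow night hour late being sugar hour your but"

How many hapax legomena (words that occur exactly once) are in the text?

Frequencies: sugar:2, hour:2, slow:1, night:1, late:1, being:1, your:1, but:1
Hapax (freq=1): being, but, late, night, slow, your

6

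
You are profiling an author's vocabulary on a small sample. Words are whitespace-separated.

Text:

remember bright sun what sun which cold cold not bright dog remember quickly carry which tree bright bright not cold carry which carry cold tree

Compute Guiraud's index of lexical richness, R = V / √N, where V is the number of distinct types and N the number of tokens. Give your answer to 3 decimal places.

N = 25, V = 11.
√N = 5.000000
R = 11 / 5.000000 = 2.200

2.200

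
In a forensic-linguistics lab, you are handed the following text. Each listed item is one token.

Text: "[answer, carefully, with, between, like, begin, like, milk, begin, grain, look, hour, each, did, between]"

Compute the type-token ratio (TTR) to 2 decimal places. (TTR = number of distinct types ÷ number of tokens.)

0.80

N = 15 tokens, V = 12 types.
TTR = V / N = 12 / 15 = 0.80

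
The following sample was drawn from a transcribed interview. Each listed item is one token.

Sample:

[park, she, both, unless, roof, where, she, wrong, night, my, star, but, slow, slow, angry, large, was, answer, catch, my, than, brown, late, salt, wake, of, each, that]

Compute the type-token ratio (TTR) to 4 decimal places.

N = 28 tokens, V = 25 types.
TTR = V / N = 25 / 28 = 0.8929

0.8929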